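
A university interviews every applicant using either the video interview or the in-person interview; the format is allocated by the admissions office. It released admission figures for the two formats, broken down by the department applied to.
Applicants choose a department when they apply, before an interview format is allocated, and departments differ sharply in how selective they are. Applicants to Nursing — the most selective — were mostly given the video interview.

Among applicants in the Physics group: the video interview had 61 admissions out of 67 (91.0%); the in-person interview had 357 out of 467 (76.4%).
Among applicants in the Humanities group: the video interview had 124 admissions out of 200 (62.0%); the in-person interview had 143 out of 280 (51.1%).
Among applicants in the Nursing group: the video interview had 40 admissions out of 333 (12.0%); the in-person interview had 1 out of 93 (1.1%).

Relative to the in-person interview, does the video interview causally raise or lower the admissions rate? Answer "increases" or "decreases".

Here department is a common cause — it drives both which interview format a case falls under and the outcome. The crude comparison mixes populations; the stratum-specific rates are the causally relevant ones.
Within each level — Physics: 91.0% vs 76.4%; Humanities: 62.0% vs 51.1%; Nursing: 12.0% vs 1.1% — the video interview is higher every time.

increases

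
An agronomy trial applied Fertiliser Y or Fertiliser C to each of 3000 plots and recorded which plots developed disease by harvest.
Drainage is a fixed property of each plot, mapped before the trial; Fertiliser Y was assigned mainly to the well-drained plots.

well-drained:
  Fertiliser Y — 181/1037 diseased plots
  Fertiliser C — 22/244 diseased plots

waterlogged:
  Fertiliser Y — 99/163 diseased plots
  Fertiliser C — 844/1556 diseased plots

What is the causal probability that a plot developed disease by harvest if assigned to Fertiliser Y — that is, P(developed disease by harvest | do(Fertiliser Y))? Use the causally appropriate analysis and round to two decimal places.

0.42

Since field drainage is a pre-existing factor (not a product of the fertiliser) and it affects the outcome on its own, it is a confounder. The stratified rates, not the pooled rate, identify the causal effect.
Standardising Fertiliser Y to the population field drainage mix: 0.427·181/1037 + 0.573·99/163 = 0.423.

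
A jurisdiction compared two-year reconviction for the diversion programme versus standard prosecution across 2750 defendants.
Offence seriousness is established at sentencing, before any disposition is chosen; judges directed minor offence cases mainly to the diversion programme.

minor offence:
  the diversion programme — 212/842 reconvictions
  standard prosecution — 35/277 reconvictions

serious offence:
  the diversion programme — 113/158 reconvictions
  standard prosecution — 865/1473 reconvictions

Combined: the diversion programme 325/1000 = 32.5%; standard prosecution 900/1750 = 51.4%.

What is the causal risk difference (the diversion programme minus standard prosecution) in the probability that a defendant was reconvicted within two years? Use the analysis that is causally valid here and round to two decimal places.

+0.13

Nothing the disposition does changes offence seriousness; the imbalance is an allocation artefact. With offence seriousness also predicting the outcome, the pooled figure is confounded, and the within-stratum comparison is the causal one.
Adjusting over the population distribution of offence seriousness: 0.407·(0.252−0.126) + 0.593·(0.715−0.587) = +0.127.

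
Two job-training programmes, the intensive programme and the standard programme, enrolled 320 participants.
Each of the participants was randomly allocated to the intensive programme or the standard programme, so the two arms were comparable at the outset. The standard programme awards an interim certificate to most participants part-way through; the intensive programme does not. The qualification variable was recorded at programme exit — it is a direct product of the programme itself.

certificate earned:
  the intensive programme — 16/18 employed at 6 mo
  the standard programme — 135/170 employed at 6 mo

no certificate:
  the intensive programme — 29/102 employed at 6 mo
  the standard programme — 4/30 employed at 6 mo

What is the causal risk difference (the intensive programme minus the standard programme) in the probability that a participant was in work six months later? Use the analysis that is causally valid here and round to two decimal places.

-0.32

Within every qualification attained during the programme level the intensive programme has the higher rate, yet pooled the standard programme does — Simpson's reversal.
Qualification attained during the programme lies on the pathway programme → qualification attained during the programme → outcome, so adjusting for it blocks the indirect effect. For the total causal effect of programme, use the unadjusted pooled rates.
The causal difference is the pooled difference: 0.375 − 0.695 = -0.320.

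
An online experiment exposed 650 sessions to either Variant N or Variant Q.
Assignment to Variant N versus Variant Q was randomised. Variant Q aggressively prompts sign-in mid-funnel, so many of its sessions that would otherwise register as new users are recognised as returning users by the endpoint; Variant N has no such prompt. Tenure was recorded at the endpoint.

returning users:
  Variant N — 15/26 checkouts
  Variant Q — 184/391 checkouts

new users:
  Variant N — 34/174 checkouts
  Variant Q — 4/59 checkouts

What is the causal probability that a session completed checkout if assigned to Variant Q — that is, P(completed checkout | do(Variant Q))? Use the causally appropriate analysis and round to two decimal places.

The stratified and pooled comparisons disagree (Variant N wins within each user tenure; Variant Q wins overall), so the answer turns on the causal role of user tenure.
The distribution of user tenure is itself part of what the variant does — it is an intermediate outcome. Holding it fixed would remove that part of the effect; the total effect is the pooled difference.
So P(outcome | do(Variant Q)) is just the pooled rate for Variant Q: 188/450 = 0.418.

0.42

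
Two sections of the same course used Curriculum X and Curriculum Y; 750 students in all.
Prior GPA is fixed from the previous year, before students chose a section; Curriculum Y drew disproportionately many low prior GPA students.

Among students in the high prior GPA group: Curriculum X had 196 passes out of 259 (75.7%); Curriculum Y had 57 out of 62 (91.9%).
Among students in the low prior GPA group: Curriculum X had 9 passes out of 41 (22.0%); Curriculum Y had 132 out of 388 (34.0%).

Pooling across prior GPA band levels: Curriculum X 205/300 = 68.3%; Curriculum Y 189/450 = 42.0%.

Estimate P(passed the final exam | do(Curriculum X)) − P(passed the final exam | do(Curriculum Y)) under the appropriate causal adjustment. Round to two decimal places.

The prior GPA band-specific comparison favours Curriculum Y throughout, but the pooled figures favour Curriculum X. The question is whether to condition on prior GPA band.
The imbalance in prior GPA band arose from how students were allocated, not from anything the teaching method did; and prior GPA band independently affects the outcome. The pooled gap is confounded — condition on prior GPA band.
Adjusting over the population distribution of prior GPA band: 0.428·(0.757−0.919) + 0.572·(0.220−0.340) = -0.139.

-0.14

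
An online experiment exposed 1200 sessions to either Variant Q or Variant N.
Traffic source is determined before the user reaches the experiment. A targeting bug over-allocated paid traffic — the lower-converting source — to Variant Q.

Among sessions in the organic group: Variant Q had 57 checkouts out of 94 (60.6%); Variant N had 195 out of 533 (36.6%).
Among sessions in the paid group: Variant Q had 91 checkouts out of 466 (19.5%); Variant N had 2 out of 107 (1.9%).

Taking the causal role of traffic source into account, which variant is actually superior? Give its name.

Here traffic source is a common cause — it drives both which variant a case falls under and the outcome. The crude comparison mixes populations; the stratum-specific rates are the causally relevant ones.
Within each level — organic: 60.6% vs 36.6%; paid: 19.5% vs 1.9% — Variant Q is higher every time.

Variant Q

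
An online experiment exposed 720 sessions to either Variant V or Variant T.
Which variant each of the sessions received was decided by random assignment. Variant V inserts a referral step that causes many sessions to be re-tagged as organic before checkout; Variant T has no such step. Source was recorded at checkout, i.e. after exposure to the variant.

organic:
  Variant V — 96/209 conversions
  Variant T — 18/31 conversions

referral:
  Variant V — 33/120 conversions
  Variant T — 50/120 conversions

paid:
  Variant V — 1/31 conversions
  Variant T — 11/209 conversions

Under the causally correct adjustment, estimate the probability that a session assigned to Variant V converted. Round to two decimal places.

Because the variant influences traffic source, traffic source is a post-treatment mediator, not a confounder. Stratifying on it would bias the estimate; the causal effect is the crude pooled difference.
So P(outcome | do(Variant V)) is just the pooled rate for Variant V: 130/360 = 0.361.

0.36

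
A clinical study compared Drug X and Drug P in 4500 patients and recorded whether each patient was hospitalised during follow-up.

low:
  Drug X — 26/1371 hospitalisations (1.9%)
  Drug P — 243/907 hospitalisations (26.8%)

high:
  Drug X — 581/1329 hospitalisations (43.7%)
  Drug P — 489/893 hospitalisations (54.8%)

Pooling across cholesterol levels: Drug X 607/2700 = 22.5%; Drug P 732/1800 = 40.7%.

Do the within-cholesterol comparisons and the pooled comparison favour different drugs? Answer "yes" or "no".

Within each cholesterol level (low 1.9% vs 26.8%; high 43.7% vs 54.8%), Drug X has the lower rate every time. Pooled: 22.5% vs 40.7% — Drug X has the lower rate overall. They agree.

no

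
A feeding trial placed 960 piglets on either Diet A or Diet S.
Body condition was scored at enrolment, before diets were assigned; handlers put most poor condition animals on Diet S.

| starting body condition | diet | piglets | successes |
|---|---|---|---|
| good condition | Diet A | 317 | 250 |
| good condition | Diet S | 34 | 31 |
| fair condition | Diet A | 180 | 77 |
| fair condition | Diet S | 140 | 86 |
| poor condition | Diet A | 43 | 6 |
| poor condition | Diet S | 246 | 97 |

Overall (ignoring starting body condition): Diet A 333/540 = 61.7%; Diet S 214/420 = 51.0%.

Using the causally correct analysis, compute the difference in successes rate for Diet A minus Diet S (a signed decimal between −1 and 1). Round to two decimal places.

The imbalance in starting body condition arose from how piglets were allocated, not from anything the diet did; and starting body condition independently affects the outcome. The pooled gap is confounded — condition on starting body condition.
Adjusting over the population distribution of starting body condition: 0.366·(0.789−0.912) + 0.333·(0.428−0.614) + 0.301·(0.140−0.394) = -0.184.

-0.18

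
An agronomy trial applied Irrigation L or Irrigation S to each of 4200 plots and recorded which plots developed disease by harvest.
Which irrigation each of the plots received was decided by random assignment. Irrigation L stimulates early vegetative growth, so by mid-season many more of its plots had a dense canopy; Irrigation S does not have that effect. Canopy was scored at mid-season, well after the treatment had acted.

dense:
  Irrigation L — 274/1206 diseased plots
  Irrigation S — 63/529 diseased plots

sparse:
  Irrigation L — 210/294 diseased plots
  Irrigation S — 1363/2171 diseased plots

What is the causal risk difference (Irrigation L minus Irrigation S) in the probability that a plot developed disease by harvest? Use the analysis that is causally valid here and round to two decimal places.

-0.21

Irrigation S is lower inside every mid-season canopy stratum but Irrigation L is lower in aggregate. Whether to stratify depends on how mid-season canopy relates to the irrigation.
Mid-season canopy is recorded after the irrigation and is itself shifted by it — it sits on the causal path from irrigation to outcome. Conditioning on a mediator would strip out part of the effect we want; the pooled comparison gives the total causal effect.
The causal difference is the pooled difference: 0.323 − 0.528 = -0.205.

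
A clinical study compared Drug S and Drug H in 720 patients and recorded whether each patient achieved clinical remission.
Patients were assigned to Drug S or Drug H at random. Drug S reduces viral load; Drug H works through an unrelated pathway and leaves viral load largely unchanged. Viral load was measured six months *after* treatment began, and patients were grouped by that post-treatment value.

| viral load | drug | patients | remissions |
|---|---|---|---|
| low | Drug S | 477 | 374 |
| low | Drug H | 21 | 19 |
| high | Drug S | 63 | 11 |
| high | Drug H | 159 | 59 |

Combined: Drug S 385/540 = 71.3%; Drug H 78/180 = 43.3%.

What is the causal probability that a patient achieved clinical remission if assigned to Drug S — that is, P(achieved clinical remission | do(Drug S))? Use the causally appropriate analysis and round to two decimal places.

0.71

Within every viral load level Drug H has the higher rate, yet pooled Drug S does — Simpson's reversal.
Viral load is recorded after the drug and is itself shifted by it — it sits on the causal path from drug to outcome. Conditioning on a mediator would strip out part of the effect we want; the pooled comparison gives the total causal effect.
So P(outcome | do(Drug S)) is just the pooled rate for Drug S: 385/540 = 0.713.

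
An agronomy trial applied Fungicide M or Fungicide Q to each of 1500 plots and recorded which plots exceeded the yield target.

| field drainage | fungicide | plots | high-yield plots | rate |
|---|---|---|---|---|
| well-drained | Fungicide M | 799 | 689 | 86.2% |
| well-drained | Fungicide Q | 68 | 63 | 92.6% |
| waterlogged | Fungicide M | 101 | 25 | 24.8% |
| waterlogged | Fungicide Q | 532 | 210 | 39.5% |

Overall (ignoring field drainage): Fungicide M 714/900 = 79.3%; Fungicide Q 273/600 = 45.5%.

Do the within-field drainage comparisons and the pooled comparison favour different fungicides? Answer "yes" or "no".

Within each field drainage level (well-drained 86.2% vs 92.6%; waterlogged 24.8% vs 39.5%), Fungicide Q has the higher rate every time. Pooled: 79.3% vs 45.5% — Fungicide M has the higher rate overall. The two comparisons disagree.

yes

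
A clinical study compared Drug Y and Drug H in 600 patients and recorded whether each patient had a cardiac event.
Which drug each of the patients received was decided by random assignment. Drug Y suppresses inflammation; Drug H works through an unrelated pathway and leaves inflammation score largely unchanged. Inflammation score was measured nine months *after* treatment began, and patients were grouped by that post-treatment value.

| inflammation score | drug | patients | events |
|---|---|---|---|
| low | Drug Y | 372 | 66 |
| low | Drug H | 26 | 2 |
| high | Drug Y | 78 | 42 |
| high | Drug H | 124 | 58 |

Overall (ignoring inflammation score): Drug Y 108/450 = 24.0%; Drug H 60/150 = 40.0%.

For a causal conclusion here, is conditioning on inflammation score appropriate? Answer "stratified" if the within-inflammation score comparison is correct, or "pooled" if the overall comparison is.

pooled

The inflammation score-specific comparison favours Drug H throughout, but the pooled figures favour Drug Y. The question is whether to condition on inflammation score.
Inflammation score is recorded after the drug and is itself shifted by it — it sits on the causal path from drug to outcome. Conditioning on a mediator would strip out part of the effect we want; the pooled comparison gives the total causal effect.
Pooled: Drug Y 24.0% vs Drug H 40.0%; Drug Y is lower overall.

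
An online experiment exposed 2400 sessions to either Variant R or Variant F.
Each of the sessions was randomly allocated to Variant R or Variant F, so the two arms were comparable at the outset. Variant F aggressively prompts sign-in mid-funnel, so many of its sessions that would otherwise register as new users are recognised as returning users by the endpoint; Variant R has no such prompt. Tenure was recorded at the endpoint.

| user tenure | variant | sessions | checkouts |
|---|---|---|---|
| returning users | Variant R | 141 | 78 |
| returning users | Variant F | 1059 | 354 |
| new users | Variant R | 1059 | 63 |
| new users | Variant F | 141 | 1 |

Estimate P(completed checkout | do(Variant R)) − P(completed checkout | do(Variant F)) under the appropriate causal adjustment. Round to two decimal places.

-0.18

The stratified and pooled comparisons disagree (Variant R wins within each user tenure; Variant F wins overall), so the answer turns on the causal role of user tenure.
Because the variant influences user tenure, user tenure is a post-treatment mediator, not a confounder. Stratifying on it would bias the estimate; the causal effect is the crude pooled difference.
The causal difference is the pooled difference: 0.117 − 0.296 = -0.178.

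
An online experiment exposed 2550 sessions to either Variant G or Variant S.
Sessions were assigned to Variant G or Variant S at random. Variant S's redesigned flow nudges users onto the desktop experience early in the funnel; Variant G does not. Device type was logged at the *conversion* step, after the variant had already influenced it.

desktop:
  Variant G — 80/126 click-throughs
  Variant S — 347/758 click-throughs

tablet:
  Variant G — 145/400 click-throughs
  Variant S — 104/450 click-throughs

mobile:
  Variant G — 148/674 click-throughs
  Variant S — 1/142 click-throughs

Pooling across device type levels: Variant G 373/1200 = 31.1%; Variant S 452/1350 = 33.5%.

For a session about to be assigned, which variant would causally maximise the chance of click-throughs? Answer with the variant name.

Variant G is higher inside every device type stratum but Variant S is higher in aggregate. Whether to stratify depends on how device type relates to the variant.
Device type here is a post-treatment variable shaped by the variant; conditioning on it would introduce bias rather than remove it. The overall comparison is the causal one.
Pooled: Variant G 31.1% vs Variant S 33.5%; Variant S is higher overall.

Variant S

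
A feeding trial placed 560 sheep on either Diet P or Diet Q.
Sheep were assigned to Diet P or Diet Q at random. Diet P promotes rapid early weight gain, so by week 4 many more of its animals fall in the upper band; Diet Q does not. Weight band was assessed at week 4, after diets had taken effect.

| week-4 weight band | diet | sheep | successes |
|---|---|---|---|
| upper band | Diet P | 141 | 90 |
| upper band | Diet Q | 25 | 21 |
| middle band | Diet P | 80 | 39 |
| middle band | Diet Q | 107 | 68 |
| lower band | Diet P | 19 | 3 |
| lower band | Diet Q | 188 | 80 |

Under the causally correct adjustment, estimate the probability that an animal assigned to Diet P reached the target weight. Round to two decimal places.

Within every week-4 weight band level Diet Q has the higher rate, yet pooled Diet P does — Simpson's reversal.
Week-4 weight band is recorded after the diet and is itself shifted by it — it sits on the causal path from diet to outcome. Conditioning on a mediator would strip out part of the effect we want; the pooled comparison gives the total causal effect.
So P(outcome | do(Diet P)) is just the pooled rate for Diet P: 132/240 = 0.550.

0.55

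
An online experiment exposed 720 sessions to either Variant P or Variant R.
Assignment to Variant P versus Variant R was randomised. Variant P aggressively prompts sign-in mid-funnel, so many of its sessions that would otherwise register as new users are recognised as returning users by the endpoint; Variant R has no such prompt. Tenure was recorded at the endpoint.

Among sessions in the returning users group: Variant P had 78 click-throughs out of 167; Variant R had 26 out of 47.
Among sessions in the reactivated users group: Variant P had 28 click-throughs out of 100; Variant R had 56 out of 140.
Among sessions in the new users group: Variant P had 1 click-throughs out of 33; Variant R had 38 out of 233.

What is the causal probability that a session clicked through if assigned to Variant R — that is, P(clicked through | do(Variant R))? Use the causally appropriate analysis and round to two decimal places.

Within every user tenure level Variant R has the higher rate, yet pooled Variant P does — Simpson's reversal.
User tenure lies on the pathway variant → user tenure → outcome, so adjusting for it blocks the indirect effect. For the total causal effect of variant, use the unadjusted pooled rates.
So P(outcome | do(Variant R)) is just the pooled rate for Variant R: 120/420 = 0.286.

0.29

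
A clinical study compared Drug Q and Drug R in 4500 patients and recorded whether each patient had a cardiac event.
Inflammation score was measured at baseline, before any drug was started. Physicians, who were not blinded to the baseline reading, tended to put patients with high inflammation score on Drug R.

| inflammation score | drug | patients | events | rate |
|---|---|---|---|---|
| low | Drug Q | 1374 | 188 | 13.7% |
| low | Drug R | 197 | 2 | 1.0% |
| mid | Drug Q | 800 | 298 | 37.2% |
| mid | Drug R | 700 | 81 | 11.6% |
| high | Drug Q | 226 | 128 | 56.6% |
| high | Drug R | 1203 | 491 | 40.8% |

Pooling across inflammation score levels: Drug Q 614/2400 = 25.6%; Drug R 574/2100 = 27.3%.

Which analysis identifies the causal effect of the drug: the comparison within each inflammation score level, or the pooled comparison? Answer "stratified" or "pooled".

The imbalance in inflammation score arose from how patients were allocated, not from anything the drug did; and inflammation score independently affects the outcome. The pooled gap is confounded — condition on inflammation score.
Within each level — low: 13.7% vs 1.0%; mid: 37.2% vs 11.6%; high: 56.6% vs 40.8% — Drug R is lower every time.

stratified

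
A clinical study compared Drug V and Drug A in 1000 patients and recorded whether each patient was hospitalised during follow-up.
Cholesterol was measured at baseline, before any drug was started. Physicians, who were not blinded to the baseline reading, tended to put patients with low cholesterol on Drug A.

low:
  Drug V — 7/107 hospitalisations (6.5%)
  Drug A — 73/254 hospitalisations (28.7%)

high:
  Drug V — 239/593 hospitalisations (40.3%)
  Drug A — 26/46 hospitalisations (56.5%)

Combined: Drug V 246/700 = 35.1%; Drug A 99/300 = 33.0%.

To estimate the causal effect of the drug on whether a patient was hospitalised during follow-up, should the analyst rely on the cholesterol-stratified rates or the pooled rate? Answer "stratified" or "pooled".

stratified

The stratified and pooled comparisons disagree (Drug V wins within each cholesterol; Drug A wins overall), so the answer turns on the causal role of cholesterol.
The imbalance in cholesterol arose from how patients were allocated, not from anything the drug did; and cholesterol independently affects the outcome. The pooled gap is confounded — condition on cholesterol.
Within each level — low: 6.5% vs 28.7%; high: 40.3% vs 56.5% — Drug V is lower every time.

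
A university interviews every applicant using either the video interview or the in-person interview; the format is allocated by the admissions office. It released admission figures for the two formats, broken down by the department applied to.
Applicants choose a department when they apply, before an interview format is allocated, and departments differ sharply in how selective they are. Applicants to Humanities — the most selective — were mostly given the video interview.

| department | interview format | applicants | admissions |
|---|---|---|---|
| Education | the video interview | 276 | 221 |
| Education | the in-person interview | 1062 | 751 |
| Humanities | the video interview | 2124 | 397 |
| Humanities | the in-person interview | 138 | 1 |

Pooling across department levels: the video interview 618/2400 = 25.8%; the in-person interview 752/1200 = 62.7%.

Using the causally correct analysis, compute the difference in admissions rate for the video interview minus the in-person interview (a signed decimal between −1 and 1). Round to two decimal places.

The stratified and pooled comparisons disagree (the video interview wins within each department; the in-person interview wins overall), so the answer turns on the causal role of department.
Department satisfies the back-door criterion: it is not a descendant of the interview format, and it blocks the spurious path from interview format to outcome. Adjusting for it (i.e., using the within-department rates) gives the causal effect.
Adjusting over the population distribution of department: 0.372·(0.801−0.707) + 0.628·(0.187−0.007) = +0.148.

+0.15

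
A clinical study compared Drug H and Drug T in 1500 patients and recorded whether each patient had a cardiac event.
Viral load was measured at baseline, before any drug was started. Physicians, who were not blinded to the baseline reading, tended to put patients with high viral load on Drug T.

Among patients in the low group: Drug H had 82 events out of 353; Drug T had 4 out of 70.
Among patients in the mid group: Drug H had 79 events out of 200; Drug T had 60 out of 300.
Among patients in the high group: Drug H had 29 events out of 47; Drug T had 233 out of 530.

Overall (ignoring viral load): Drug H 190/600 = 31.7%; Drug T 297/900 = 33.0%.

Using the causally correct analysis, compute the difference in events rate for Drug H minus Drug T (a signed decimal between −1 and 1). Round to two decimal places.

Drug T is lower inside every viral load stratum but Drug H is lower in aggregate. Whether to stratify depends on how viral load relates to the drug.
Viral load satisfies the back-door criterion: it is not a descendant of the drug, and it blocks the spurious path from drug to outcome. Adjusting for it (i.e., using the within-viral load rates) gives the causal effect.
Adjusting over the population distribution of viral load: 0.282·(0.232−0.057) + 0.333·(0.395−0.200) + 0.385·(0.617−0.440) = +0.183.

+0.18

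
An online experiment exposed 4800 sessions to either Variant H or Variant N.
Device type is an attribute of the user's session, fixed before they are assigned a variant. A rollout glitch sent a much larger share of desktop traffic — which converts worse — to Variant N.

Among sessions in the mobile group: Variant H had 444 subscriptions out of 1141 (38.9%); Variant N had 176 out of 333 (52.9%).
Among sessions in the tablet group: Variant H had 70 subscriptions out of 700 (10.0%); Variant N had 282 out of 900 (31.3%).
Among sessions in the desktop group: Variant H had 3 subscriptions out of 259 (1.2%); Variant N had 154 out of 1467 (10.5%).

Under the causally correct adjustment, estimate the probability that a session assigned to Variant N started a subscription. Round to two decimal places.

0.30

Nothing the variant does changes device type; the imbalance is an allocation artefact. With device type also predicting the outcome, the pooled figure is confounded, and the within-stratum comparison is the causal one.
Standardising Variant N to the population device type mix: 0.307·176/333 + 0.333·282/900 + 0.360·154/1467 = 0.304.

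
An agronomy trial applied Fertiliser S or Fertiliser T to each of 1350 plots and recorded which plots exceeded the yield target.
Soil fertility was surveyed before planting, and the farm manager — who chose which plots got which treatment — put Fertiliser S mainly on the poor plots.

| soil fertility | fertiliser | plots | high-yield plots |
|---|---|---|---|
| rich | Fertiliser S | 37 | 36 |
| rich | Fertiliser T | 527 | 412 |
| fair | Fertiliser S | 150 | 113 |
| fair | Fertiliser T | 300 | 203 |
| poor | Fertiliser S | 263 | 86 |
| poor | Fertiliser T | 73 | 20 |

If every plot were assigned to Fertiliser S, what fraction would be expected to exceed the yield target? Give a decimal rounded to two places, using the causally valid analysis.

Within every soil fertility level Fertiliser S has the higher rate, yet pooled Fertiliser T does — Simpson's reversal.
The imbalance in soil fertility arose from how plots were allocated, not from anything the fertiliser did; and soil fertility independently affects the outcome. The pooled gap is confounded — condition on soil fertility.
Standardising Fertiliser S to the population soil fertility mix: 0.418·36/37 + 0.333·113/150 + 0.249·86/263 = 0.739.

0.74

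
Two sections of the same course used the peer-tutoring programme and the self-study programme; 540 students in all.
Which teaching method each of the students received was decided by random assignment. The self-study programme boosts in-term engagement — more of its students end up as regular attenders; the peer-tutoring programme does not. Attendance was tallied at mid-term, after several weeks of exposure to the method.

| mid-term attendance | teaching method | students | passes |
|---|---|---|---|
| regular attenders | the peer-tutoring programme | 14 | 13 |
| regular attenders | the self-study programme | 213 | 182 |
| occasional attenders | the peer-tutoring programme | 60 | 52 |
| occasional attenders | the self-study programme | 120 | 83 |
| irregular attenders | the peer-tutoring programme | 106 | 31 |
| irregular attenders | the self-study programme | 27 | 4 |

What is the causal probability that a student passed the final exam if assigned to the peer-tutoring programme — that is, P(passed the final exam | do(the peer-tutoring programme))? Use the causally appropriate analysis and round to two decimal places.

0.53

The stratified and pooled comparisons disagree (the peer-tutoring programme wins within each mid-term attendance; the self-study programme wins overall), so the answer turns on the causal role of mid-term attendance.
Mid-term attendance is downstream of the teaching method. One should not condition on a consequence of treatment, so the overall rates are the right comparison.
So P(outcome | do(the peer-tutoring programme)) is just the pooled rate for the peer-tutoring programme: 96/180 = 0.533.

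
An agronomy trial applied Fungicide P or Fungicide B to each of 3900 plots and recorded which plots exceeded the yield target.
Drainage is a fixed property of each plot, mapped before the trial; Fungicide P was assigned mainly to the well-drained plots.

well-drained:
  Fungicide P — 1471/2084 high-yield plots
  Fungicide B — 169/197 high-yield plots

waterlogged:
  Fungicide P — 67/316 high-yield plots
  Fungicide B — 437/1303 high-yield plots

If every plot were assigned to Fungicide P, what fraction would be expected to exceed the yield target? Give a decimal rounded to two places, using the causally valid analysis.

The stratified and pooled comparisons disagree (Fungicide B wins within each field drainage; Fungicide P wins overall), so the answer turns on the causal role of field drainage.
Here field drainage is a common cause — it drives both which fungicide a case falls under and the outcome. The crude comparison mixes populations; the stratum-specific rates are the causally relevant ones.
Standardising Fungicide P to the population field drainage mix: 0.585·1471/2084 + 0.415·67/316 = 0.501.

0.50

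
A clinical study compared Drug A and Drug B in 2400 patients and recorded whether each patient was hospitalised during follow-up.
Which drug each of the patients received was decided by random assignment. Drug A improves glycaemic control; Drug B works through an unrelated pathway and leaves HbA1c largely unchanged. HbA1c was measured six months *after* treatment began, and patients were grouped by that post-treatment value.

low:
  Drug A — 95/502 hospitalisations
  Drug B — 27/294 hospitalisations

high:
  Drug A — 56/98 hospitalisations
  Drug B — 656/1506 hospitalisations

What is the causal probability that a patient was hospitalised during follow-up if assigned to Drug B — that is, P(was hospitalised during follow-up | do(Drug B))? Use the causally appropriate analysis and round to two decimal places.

The HbA1c-specific comparison favours Drug B throughout, but the pooled figures favour Drug A. The question is whether to condition on HbA1c.
HbA1c is recorded after the drug and is itself shifted by it — it sits on the causal path from drug to outcome. Conditioning on a mediator would strip out part of the effect we want; the pooled comparison gives the total causal effect.
So P(outcome | do(Drug B)) is just the pooled rate for Drug B: 683/1800 = 0.379.

0.38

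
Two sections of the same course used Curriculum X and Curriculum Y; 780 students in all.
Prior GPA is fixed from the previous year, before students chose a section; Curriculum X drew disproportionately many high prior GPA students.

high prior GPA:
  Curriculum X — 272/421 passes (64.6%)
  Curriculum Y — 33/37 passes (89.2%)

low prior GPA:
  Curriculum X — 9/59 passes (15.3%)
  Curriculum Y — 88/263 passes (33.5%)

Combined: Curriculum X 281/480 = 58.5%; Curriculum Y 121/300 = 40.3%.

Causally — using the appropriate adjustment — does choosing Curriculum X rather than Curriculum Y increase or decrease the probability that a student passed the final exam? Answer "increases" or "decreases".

decreases

Here prior GPA band is a common cause — it drives both which teaching method a case falls under and the outcome. The crude comparison mixes populations; the stratum-specific rates are the causally relevant ones.
Within each level — high prior GPA: 64.6% vs 89.2%; low prior GPA: 15.3% vs 33.5% — Curriculum Y is higher every time.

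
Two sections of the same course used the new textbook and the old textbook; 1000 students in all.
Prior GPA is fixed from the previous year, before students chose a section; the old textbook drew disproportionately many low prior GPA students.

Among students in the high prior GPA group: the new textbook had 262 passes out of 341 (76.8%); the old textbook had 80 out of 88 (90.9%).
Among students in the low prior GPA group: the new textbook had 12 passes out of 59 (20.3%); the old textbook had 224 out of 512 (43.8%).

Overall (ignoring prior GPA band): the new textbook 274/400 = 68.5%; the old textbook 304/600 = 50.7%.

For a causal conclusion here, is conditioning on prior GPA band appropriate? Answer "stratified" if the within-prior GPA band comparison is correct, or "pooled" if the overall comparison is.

the old textbook is higher inside every prior GPA band stratum but the new textbook is higher in aggregate. Whether to stratify depends on how prior GPA band relates to the teaching method.
Prior GPA band is set before the teaching method has any effect — it is not caused by the teaching method — and it independently drives the outcome. That makes it a confounder, so the causal comparison is within prior GPA band levels.
Within each level — high prior GPA: 76.8% vs 90.9%; low prior GPA: 20.3% vs 43.8% — the old textbook is higher every time.

stratified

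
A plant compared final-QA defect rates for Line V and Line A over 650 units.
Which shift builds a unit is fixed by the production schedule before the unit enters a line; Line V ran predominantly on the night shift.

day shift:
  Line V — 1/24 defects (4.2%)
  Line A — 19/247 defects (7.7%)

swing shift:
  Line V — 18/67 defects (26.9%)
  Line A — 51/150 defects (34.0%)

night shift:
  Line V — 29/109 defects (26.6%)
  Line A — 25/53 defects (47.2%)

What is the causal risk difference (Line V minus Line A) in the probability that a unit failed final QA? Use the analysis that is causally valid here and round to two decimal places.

-0.09

The stratified and pooled comparisons disagree (Line V wins within each shift; Line A wins overall), so the answer turns on the causal role of shift.
Shift differs across lines for reasons unrelated to any effect of the line itself, and it separately predicts the outcome — a classic confounder. We must compare within shift levels.
Adjusting over the population distribution of shift: 0.417·(0.042−0.077) + 0.334·(0.269−0.340) + 0.249·(0.266−0.472) = -0.090.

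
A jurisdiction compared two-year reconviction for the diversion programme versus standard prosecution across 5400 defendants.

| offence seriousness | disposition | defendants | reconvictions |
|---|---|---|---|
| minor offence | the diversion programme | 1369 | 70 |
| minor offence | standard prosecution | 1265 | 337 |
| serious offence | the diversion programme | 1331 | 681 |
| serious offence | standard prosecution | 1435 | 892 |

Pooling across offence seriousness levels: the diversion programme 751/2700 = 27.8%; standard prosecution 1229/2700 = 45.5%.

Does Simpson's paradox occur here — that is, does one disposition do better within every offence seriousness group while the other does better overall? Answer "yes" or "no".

no

Within each offence seriousness level (minor offence 5.1% vs 26.6%; serious offence 51.2% vs 62.2%), the diversion programme has the lower rate every time. Pooled: 27.8% vs 45.5% — the diversion programme has the lower rate overall. They agree.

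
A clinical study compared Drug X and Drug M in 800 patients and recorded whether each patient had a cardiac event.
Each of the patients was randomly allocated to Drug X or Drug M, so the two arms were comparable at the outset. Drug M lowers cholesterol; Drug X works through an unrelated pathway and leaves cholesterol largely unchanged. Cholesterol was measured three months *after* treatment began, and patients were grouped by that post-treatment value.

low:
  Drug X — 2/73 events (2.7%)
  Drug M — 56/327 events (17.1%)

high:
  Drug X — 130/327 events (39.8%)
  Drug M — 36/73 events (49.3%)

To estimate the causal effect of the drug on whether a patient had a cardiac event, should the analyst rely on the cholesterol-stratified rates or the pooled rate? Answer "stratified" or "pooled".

pooled

The stratified and pooled comparisons disagree (Drug X wins within each cholesterol; Drug M wins overall), so the answer turns on the causal role of cholesterol.
Cholesterol here is a post-treatment variable shaped by the drug; conditioning on it would introduce bias rather than remove it. The overall comparison is the causal one.
Pooled: Drug X 33.0% vs Drug M 23.0%; Drug M is lower overall.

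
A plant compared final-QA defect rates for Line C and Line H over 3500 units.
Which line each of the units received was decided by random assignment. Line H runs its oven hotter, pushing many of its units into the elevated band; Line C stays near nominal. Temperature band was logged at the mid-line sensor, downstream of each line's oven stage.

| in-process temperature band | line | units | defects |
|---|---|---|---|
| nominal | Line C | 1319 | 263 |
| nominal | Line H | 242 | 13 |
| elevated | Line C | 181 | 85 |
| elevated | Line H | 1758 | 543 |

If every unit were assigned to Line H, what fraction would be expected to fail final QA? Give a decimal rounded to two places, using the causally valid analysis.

0.28

In-process temperature band lies on the pathway line → in-process temperature band → outcome, so adjusting for it blocks the indirect effect. For the total causal effect of line, use the unadjusted pooled rates.
So P(outcome | do(Line H)) is just the pooled rate for Line H: 556/2000 = 0.278.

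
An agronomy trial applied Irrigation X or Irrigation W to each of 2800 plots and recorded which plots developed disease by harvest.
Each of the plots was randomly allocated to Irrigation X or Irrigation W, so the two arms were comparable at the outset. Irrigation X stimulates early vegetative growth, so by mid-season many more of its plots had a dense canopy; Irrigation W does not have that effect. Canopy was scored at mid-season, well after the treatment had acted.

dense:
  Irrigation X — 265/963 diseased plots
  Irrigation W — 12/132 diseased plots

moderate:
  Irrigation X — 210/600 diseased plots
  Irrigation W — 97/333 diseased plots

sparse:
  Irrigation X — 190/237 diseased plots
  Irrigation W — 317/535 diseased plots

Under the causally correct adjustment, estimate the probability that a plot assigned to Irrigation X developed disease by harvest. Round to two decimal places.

Within every mid-season canopy level Irrigation W has the lower rate, yet pooled Irrigation X does — Simpson's reversal.
Mid-season canopy here is a post-treatment variable shaped by the irrigation; conditioning on it would introduce bias rather than remove it. The overall comparison is the causal one.
So P(outcome | do(Irrigation X)) is just the pooled rate for Irrigation X: 665/1800 = 0.369.

0.37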